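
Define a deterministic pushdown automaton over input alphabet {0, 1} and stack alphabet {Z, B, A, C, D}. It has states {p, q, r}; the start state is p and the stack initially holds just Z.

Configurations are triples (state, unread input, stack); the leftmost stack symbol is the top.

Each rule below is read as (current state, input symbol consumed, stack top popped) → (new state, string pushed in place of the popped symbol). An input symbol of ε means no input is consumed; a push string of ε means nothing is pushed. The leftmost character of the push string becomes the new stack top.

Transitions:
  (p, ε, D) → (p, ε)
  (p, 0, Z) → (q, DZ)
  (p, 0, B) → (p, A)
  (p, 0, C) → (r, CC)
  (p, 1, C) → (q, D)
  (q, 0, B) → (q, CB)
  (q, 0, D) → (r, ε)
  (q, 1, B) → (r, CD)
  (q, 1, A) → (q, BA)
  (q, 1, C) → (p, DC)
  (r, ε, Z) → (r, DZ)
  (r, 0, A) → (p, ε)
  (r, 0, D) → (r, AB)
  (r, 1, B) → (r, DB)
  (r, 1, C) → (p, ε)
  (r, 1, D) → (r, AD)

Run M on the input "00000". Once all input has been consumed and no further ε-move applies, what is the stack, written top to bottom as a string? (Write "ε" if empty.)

(p, 00000, Z)
  read 0, top Z: go to q, push DZ → (q, 0000, DZ)
  read 0, top D: go to r, push ε → (r, 000, Z)
  ε-move, top Z: go to r, push DZ → (r, 000, DZ)
  read 0, top D: go to r, push AB → (r, 00, ABZ)
  read 0, top A: go to p, push ε → (p, 0, BZ)
  read 0, top B: go to p, push A → (p, ε, AZ)
All input consumed in state p with stack AZ.

AZ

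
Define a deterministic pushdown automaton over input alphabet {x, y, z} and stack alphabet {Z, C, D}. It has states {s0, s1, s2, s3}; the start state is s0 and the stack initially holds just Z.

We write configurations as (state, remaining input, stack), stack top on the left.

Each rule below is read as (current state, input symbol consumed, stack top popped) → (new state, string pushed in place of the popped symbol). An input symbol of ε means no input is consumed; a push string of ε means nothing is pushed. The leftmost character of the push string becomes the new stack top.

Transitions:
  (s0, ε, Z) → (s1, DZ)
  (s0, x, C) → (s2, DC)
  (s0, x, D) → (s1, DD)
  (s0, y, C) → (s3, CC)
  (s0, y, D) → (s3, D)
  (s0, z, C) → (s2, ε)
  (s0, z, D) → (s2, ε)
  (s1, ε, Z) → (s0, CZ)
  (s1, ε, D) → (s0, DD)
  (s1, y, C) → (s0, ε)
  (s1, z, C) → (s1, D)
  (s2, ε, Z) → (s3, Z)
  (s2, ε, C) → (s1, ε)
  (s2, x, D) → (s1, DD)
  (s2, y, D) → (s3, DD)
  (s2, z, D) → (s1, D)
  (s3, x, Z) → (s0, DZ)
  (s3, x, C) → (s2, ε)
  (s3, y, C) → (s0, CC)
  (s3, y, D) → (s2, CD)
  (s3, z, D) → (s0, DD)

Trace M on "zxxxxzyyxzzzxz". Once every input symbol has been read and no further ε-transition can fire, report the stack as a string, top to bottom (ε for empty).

(s0, zxxxxzyyxzzzxz, Z)
  ε-move, top Z: go to s1, push DZ → (s1, zxxxxzyyxzzzxz, DZ)
  ε-move, top D: go to s0, push DD → (s0, zxxxxzyyxzzzxz, DDZ)
  read z, top D: go to s2, push ε → (s2, xxxxzyyxzzzxz, DZ)
  read x, top D: go to s1, push DD → (s1, xxxzyyxzzzxz, DDZ)
  ε-move, top D: go to s0, push DD → (s0, xxxzyyxzzzxz, DDDZ)
  read x, top D: go to s1, push DD → (s1, xxzyyxzzzxz, DDDDZ)
  ε-move, top D: go to s0, push DD → (s0, xxzyyxzzzxz, DDDDDZ)
  read x, top D: go to s1, push DD → (s1, xzyyxzzzxz, DDDDDDZ)
  ε-move, top D: go to s0, push DD → (s0, xzyyxzzzxz, DDDDDDDZ)
  read x, top D: go to s1, push DD → (s1, zyyxzzzxz, DDDDDDDDZ)
  ε-move, top D: go to s0, push DD → (s0, zyyxzzzxz, DDDDDDDDDZ)
  read z, top D: go to s2, push ε → (s2, yyxzzzxz, DDDDDDDDZ)
  read y, top D: go to s3, push DD → (s3, yxzzzxz, DDDDDDDDDZ)
  read y, top D: go to s2, push CD → (s2, xzzzxz, CDDDDDDDDDZ)
  ε-move, top C: go to s1, push ε → (s1, xzzzxz, DDDDDDDDDZ)
  ε-move, top D: go to s0, push DD → (s0, xzzzxz, DDDDDDDDDDZ)
  read x, top D: go to s1, push DD → (s1, zzzxz, DDDDDDDDDDDZ)
  ε-move, top D: go to s0, push DD → (s0, zzzxz, DDDDDDDDDDDDZ)
  read z, top D: go to s2, push ε → (s2, zzxz, DDDDDDDDDDDZ)
  read z, top D: go to s1, push D → (s1, zxz, DDDDDDDDDDDZ)
  ε-move, top D: go to s0, push DD → (s0, zxz, DDDDDDDDDDDDZ)
  read z, top D: go to s2, push ε → (s2, xz, DDDDDDDDDDDZ)
  read x, top D: go to s1, push DD → (s1, z, DDDDDDDDDDDDZ)
  ε-move, top D: go to s0, push DD → (s0, z, DDDDDDDDDDDDDZ)
  read z, top D: go to s2, push ε → (s2, ε, DDDDDDDDDDDDZ)
All input consumed in state s2 with stack DDDDDDDDDDDDZ.

DDDDDDDDDDDDZ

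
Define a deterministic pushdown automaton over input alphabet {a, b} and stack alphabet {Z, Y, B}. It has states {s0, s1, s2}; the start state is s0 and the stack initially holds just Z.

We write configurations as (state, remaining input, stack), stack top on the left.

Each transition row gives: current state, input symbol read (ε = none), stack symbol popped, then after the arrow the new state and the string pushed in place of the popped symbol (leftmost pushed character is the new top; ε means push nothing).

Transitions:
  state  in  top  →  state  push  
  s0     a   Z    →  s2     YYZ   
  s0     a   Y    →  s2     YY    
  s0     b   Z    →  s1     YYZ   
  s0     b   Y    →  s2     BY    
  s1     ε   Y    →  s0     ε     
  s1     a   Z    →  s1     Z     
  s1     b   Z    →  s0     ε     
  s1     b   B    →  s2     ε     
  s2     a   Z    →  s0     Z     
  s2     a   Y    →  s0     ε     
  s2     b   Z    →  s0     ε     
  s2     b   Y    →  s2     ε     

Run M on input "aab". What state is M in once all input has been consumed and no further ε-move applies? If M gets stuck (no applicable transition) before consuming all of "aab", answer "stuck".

(s0, aab, Z)
  read a, top Z: go to s2, push YYZ → (s2, ab, YYZ)
  read a, top Y: go to s0, push ε → (s0, b, YZ)
  read b, top Y: go to s2, push BY → (s2, ε, BYZ)
All input consumed; M is in state s2.

s2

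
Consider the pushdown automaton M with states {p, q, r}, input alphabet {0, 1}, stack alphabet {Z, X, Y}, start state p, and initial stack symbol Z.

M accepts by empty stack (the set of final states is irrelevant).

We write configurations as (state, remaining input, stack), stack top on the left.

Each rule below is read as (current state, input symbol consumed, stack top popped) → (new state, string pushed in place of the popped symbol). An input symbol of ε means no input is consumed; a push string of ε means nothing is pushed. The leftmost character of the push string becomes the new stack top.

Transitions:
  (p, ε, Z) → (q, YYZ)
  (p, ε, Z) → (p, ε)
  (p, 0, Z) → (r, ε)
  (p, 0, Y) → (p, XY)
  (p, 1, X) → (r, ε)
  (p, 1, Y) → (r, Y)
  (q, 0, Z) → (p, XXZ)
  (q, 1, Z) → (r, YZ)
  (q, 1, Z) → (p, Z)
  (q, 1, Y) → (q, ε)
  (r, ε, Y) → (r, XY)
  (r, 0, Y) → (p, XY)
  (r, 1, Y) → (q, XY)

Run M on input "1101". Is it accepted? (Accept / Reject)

No computation consumes all input and empties the stack.

Reject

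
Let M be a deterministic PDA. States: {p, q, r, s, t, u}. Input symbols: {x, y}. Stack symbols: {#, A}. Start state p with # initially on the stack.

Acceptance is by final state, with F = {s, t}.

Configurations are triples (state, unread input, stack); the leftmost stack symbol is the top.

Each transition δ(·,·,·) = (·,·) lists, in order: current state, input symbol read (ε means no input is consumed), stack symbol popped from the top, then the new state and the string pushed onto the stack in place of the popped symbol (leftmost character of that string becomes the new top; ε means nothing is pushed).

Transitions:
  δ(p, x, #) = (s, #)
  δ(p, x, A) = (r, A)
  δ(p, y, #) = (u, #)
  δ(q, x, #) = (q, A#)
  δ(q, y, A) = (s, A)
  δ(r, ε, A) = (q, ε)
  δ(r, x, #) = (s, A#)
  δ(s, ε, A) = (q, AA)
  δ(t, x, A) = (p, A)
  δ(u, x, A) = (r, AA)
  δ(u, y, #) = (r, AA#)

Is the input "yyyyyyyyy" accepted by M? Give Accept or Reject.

Accept

(p, yyyyyyyyy, #)
  read y, top #: go to u, push # → (u, yyyyyyyy, #)
  read y, top #: go to r, push AA# → (r, yyyyyyy, AA#)
  ε-move, top A: go to q, push ε → (q, yyyyyyy, A#)
  read y, top A: go to s, push A → (s, yyyyyy, A#)
  ε-move, top A: go to q, push AA → (q, yyyyyy, AA#)
  read y, top A: go to s, push A → (s, yyyyy, AA#)
  ε-move, top A: go to q, push AA → (q, yyyyy, AAA#)
  read y, top A: go to s, push A → (s, yyyy, AAA#)
  ε-move, top A: go to q, push AA → (q, yyyy, AAAA#)
  read y, top A: go to s, push A → (s, yyy, AAAA#)
  ε-move, top A: go to q, push AA → (q, yyy, AAAAA#)
  read y, top A: go to s, push A → (s, yy, AAAAA#)
  ε-move, top A: go to q, push AA → (q, yy, AAAAAA#)
  read y, top A: go to s, push A → (s, y, AAAAAA#)
  ε-move, top A: go to q, push AA → (q, y, AAAAAAA#)
  read y, top A: go to s, push A → (s, ε, AAAAAAA#)
All input consumed; state s ∈ F.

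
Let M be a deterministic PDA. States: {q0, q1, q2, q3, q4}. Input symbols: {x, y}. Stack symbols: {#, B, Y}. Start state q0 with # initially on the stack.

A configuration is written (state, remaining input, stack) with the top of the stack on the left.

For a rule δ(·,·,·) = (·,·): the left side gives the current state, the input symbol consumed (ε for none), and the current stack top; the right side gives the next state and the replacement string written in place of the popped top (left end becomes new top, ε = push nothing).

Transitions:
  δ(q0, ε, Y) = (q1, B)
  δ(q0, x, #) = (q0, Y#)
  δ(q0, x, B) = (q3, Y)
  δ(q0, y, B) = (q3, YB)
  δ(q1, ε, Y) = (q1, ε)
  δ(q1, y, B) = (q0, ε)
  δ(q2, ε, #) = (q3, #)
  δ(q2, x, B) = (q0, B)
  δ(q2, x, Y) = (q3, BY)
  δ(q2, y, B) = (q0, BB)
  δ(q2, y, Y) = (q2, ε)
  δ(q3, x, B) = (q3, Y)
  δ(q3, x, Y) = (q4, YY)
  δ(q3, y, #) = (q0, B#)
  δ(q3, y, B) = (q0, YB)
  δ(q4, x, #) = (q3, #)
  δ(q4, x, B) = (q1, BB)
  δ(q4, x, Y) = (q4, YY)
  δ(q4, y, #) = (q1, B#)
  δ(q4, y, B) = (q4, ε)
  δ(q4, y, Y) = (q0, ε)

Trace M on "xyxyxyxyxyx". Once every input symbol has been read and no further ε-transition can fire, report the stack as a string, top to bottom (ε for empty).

(q0, xyxyxyxyxyx, #) ⊢ (q0, yxyxyxyxyx, Y#) ⊢ (q1, yxyxyxyxyx, B#) ⊢ (q0, xyxyxyxyx, #) ⊢ (q0, yxyxyxyx, Y#) ⊢ (q1, yxyxyxyx, B#) ⊢ (q0, xyxyxyx, #) ⊢ (q0, yxyxyx, Y#) ⊢ (q1, yxyxyx, B#) ⊢ (q0, xyxyx, #) ⊢ (q0, yxyx, Y#) ⊢ (q1, yxyx, B#) ⊢ (q0, xyx, #) ⊢ (q0, yx, Y#) ⊢ (q1, yx, B#) ⊢ (q0, x, #) ⊢ (q0, ε, Y#) ⊢ (q1, ε, B#)
All input consumed in state q1 with stack B#.

B#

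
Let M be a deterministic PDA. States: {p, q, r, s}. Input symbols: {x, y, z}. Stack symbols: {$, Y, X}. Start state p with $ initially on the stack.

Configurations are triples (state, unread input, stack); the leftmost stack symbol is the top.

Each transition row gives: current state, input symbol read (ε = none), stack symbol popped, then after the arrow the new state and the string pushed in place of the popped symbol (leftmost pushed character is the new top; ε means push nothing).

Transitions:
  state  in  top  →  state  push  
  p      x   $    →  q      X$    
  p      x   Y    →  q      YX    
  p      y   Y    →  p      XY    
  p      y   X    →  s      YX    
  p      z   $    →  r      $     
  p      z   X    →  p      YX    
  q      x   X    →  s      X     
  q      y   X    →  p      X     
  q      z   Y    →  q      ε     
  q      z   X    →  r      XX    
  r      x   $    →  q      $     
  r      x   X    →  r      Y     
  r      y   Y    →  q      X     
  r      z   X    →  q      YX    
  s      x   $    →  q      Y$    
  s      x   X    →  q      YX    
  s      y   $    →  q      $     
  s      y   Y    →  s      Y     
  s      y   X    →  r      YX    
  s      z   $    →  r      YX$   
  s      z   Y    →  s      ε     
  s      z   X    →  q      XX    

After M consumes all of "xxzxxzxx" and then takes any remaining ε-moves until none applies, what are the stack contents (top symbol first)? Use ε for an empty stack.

(p, xxzxxzxx, $)
  read x, top $: go to q, push X$ → (q, xzxxzxx, X$)
  read x, top X: go to s, push X → (s, zxxzxx, X$)
  read z, top X: go to q, push XX → (q, xxzxx, XX$)
  read x, top X: go to s, push X → (s, xzxx, XX$)
  read x, top X: go to q, push YX → (q, zxx, YXX$)
  read z, top Y: go to q, push ε → (q, xx, XX$)
  read x, top X: go to s, push X → (s, x, XX$)
  read x, top X: go to q, push YX → (q, ε, YXX$)
All input consumed in state q with stack YXX$.

YXX$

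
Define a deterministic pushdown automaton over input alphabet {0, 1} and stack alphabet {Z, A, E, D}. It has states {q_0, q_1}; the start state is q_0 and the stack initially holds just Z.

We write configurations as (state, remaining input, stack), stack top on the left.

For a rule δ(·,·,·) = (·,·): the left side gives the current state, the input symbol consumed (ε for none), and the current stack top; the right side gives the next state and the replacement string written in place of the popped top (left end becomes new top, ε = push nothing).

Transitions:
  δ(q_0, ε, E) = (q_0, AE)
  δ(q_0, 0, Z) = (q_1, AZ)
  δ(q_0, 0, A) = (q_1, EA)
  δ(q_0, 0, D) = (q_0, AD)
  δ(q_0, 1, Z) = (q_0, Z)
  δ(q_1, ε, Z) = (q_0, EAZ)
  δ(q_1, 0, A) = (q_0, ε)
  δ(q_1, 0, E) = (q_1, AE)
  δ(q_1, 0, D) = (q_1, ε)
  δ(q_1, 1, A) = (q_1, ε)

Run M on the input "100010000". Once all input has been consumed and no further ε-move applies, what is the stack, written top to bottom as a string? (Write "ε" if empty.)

(q_0, 100010000, Z) ⊢ (q_0, 00010000, Z) ⊢ (q_1, 0010000, AZ) ⊢ (q_0, 010000, Z) ⊢ (q_1, 10000, AZ) ⊢ (q_1, 0000, Z) ⊢ (q_0, 0000, EAZ) ⊢ (q_0, 0000, AEAZ) ⊢ (q_1, 000, EAEAZ) ⊢ (q_1, 00, AEAEAZ) ⊢ (q_0, 0, EAEAZ) ⊢ (q_0, 0, AEAEAZ) ⊢ (q_1, ε, EAEAEAZ)
All input consumed in state q_1 with stack EAEAEAZ.

EAEAEAZ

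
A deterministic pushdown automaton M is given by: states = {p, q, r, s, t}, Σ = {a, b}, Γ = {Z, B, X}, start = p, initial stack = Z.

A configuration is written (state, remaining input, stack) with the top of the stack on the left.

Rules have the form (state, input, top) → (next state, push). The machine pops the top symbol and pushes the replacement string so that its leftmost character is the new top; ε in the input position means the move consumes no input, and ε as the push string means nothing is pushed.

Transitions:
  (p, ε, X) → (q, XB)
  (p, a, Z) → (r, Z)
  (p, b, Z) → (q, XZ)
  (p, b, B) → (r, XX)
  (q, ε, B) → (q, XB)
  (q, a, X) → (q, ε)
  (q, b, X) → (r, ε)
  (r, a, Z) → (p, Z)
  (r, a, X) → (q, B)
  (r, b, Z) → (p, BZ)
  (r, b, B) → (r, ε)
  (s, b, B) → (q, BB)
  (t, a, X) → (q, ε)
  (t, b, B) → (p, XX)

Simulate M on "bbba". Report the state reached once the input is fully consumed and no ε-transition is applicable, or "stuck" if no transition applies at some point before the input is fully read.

(p, bbba, Z)
  read b, top Z: go to q, push XZ → (q, bba, XZ)
  read b, top X: go to r, push ε → (r, ba, Z)
  read b, top Z: go to p, push BZ → (p, a, BZ)
No transition for (p, a, top B); M blocks with input a remaining.

stuck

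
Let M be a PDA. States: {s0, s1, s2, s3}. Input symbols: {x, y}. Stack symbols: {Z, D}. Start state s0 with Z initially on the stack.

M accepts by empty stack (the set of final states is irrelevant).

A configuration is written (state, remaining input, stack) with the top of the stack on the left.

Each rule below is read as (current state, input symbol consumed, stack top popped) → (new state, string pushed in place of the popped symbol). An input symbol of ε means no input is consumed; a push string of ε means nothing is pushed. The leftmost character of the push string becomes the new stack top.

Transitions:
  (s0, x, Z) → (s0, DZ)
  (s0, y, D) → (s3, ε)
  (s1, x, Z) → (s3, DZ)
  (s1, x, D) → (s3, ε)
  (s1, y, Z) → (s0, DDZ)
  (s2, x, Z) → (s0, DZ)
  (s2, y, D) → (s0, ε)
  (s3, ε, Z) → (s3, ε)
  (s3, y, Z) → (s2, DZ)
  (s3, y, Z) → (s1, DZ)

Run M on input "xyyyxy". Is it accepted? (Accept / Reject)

One accepting computation: (s0, xyyyxy, Z) ⊢ (s0, yyyxy, DZ) ⊢ (s3, yyxy, Z) ⊢ (s2, yxy, DZ) ⊢ (s0, xy, Z) ⊢ (s0, y, DZ) ⊢ (s3, ε, Z) ⊢ (s3, ε, ε)
All input consumed and the stack is empty.

Accept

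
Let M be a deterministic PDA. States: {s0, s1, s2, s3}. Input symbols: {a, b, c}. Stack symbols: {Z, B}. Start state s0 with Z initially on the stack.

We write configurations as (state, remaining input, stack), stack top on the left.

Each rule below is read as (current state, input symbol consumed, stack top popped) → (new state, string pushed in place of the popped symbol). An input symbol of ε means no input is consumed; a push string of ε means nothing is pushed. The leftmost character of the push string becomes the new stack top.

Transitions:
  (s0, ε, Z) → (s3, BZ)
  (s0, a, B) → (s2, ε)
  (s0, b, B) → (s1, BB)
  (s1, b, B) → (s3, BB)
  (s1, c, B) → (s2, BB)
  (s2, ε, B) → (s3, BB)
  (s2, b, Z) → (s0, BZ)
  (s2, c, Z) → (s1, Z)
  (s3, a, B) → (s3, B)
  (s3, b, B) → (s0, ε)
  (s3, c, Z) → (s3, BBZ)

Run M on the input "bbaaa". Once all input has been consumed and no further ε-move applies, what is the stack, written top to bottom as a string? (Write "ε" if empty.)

BZ

(s0, bbaaa, Z) ⊢ (s3, bbaaa, BZ) ⊢ (s0, baaa, Z) ⊢ (s3, baaa, BZ) ⊢ (s0, aaa, Z) ⊢ (s3, aaa, BZ) ⊢ (s3, aa, BZ) ⊢ (s3, a, BZ) ⊢ (s3, ε, BZ)
All input consumed in state s3 with stack BZ.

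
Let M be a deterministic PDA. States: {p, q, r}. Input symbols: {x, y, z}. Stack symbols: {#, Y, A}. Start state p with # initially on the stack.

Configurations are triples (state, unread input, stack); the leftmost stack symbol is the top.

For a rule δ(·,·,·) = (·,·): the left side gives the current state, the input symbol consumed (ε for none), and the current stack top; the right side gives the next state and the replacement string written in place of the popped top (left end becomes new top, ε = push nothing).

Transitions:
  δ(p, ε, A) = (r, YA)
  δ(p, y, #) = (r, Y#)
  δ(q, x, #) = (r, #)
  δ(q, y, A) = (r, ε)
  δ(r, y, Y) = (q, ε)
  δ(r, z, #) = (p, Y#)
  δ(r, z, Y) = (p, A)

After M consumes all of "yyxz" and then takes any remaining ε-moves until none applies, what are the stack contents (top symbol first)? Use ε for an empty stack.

(p, yyxz, #)
  read y, top #: go to r, push Y# → (r, yxz, Y#)
  read y, top Y: go to q, push ε → (q, xz, #)
  read x, top #: go to r, push # → (r, z, #)
  read z, top #: go to p, push Y# → (p, ε, Y#)
All input consumed in state p with stack Y#.

Y#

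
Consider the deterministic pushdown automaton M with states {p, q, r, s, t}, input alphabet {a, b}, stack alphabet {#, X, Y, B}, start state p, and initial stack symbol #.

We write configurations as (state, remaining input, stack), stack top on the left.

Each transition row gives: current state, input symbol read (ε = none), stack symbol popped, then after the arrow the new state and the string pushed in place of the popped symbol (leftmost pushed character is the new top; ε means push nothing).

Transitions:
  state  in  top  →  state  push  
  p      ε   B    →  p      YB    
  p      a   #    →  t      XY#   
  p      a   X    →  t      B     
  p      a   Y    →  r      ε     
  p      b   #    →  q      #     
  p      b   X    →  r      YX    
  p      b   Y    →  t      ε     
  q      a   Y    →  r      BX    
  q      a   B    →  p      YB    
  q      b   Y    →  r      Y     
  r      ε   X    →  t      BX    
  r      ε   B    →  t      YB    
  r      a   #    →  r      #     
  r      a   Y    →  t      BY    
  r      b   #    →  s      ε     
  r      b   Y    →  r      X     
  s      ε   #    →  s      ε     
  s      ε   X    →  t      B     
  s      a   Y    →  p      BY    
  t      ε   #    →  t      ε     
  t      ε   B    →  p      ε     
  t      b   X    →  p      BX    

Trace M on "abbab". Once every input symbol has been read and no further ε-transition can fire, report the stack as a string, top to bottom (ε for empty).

(p, abbab, #) ⊢ (t, bbab, XY#) ⊢ (p, bab, BXY#) ⊢ (p, bab, YBXY#) ⊢ (t, ab, BXY#) ⊢ (p, ab, XY#) ⊢ (t, b, BY#) ⊢ (p, b, Y#) ⊢ (t, ε, #) ⊢ (t, ε, ε)
All input consumed in state t with stack ε.

ε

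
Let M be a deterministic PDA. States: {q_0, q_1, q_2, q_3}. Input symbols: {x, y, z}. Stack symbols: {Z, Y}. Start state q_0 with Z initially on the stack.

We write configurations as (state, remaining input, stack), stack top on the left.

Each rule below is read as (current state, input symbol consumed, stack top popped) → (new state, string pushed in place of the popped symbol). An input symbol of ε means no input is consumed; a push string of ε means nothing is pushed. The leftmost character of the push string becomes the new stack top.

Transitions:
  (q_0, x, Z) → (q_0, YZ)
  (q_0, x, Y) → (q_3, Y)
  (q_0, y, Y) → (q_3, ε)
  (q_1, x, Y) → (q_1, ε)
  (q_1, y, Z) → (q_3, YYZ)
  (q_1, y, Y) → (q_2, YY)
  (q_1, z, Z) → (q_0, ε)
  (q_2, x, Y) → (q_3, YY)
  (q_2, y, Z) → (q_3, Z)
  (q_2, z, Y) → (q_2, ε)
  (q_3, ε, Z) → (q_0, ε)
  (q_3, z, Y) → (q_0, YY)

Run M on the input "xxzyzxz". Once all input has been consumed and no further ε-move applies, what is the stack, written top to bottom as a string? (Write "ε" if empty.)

(q_0, xxzyzxz, Z)
  read x, top Z: go to q_0, push YZ → (q_0, xzyzxz, YZ)
  read x, top Y: go to q_3, push Y → (q_3, zyzxz, YZ)
  read z, top Y: go to q_0, push YY → (q_0, yzxz, YYZ)
  read y, top Y: go to q_3, push ε → (q_3, zxz, YZ)
  read z, top Y: go to q_0, push YY → (q_0, xz, YYZ)
  read x, top Y: go to q_3, push Y → (q_3, z, YYZ)
  read z, top Y: go to q_0, push YY → (q_0, ε, YYYZ)
All input consumed in state q_0 with stack YYYZ.

YYYZ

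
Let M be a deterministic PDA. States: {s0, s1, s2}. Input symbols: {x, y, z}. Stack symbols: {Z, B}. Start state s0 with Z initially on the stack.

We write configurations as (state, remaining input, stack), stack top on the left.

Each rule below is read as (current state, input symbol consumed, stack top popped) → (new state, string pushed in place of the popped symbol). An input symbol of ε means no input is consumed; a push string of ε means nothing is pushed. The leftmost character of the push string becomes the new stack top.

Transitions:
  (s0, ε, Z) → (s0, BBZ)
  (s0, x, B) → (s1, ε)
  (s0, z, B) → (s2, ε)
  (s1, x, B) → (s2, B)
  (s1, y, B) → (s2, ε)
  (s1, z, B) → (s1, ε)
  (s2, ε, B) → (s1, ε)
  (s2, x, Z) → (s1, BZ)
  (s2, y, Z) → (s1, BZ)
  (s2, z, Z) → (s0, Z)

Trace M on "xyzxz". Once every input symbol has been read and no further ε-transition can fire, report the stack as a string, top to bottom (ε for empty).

(s0, xyzxz, Z)
  ε-move, top Z: go to s0, push BBZ → (s0, xyzxz, BBZ)
  read x, top B: go to s1, push ε → (s1, yzxz, BZ)
  read y, top B: go to s2, push ε → (s2, zxz, Z)
  read z, top Z: go to s0, push Z → (s0, xz, Z)
  ε-move, top Z: go to s0, push BBZ → (s0, xz, BBZ)
  read x, top B: go to s1, push ε → (s1, z, BZ)
  read z, top B: go to s1, push ε → (s1, ε, Z)
All input consumed in state s1 with stack Z.

Z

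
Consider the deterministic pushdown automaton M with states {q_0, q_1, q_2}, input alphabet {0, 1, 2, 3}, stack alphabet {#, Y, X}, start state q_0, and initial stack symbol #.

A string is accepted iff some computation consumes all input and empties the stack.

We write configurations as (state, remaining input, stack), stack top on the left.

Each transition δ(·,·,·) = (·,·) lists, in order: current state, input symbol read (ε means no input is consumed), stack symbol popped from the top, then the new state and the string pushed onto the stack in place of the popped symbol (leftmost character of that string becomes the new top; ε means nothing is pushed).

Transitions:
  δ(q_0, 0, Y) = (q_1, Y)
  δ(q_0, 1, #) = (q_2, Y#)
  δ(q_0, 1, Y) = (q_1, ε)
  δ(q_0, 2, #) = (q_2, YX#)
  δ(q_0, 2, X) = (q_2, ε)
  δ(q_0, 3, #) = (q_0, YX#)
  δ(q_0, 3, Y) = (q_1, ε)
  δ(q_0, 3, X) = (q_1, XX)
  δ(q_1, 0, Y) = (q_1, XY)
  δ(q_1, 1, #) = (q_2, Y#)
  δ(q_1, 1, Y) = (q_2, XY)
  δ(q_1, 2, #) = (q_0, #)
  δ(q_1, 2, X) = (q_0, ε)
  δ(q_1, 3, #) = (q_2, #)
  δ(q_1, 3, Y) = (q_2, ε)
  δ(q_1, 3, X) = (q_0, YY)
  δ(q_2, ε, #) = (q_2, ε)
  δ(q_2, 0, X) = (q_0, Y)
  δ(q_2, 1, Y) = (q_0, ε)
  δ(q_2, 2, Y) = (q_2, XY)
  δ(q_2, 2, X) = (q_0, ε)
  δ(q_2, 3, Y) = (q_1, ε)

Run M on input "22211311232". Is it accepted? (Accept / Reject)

Reject

(q_0, 22211311232, #)
  read 2, top #: go to q_2, push YX# → (q_2, 2211311232, YX#)
  read 2, top Y: go to q_2, push XY → (q_2, 211311232, XYX#)
  read 2, top X: go to q_0, push ε → (q_0, 11311232, YX#)
  read 1, top Y: go to q_1, push ε → (q_1, 1311232, X#)
No transition applies at (q_1, 1311232, X#); input not fully consumed.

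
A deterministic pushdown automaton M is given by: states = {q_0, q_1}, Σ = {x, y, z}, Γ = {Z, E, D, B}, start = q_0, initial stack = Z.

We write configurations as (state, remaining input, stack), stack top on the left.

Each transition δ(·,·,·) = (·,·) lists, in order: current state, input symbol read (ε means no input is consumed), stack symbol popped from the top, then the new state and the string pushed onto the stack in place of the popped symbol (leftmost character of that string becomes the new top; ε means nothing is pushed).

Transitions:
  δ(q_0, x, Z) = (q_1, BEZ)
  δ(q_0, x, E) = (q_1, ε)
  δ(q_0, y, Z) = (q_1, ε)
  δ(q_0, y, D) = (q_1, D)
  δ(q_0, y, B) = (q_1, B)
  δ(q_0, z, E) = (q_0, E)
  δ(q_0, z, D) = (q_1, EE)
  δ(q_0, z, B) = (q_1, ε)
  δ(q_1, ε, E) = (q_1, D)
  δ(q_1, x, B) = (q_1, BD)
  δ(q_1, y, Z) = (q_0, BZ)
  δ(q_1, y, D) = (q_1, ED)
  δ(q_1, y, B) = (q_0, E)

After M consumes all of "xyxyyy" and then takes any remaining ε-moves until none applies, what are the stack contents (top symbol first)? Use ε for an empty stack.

(q_0, xyxyyy, Z) ⊢ (q_1, yxyyy, BEZ) ⊢ (q_0, xyyy, EEZ) ⊢ (q_1, yyy, EZ) ⊢ (q_1, yyy, DZ) ⊢ (q_1, yy, EDZ) ⊢ (q_1, yy, DDZ) ⊢ (q_1, y, EDDZ) ⊢ (q_1, y, DDDZ) ⊢ (q_1, ε, EDDDZ) ⊢ (q_1, ε, DDDDZ)
All input consumed in state q_1 with stack DDDDZ.

DDDDZ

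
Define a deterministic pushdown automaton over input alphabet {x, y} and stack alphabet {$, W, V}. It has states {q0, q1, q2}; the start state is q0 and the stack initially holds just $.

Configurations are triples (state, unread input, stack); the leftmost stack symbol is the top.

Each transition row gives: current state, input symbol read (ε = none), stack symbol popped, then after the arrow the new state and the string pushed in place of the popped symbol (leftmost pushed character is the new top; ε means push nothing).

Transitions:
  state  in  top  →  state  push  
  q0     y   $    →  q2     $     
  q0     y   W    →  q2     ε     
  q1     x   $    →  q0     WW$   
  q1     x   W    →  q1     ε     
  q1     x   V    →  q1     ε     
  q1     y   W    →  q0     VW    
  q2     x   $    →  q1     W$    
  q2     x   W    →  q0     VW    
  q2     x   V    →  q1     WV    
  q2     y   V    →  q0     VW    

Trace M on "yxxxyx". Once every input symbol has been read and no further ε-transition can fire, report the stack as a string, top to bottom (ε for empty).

(q0, yxxxyx, $)
  read y, top $: go to q2, push $ → (q2, xxxyx, $)
  read x, top $: go to q1, push W$ → (q1, xxyx, W$)
  read x, top W: go to q1, push ε → (q1, xyx, $)
  read x, top $: go to q0, push WW$ → (q0, yx, WW$)
  read y, top W: go to q2, push ε → (q2, x, W$)
  read x, top W: go to q0, push VW → (q0, ε, VW$)
All input consumed in state q0 with stack VW$.

VW$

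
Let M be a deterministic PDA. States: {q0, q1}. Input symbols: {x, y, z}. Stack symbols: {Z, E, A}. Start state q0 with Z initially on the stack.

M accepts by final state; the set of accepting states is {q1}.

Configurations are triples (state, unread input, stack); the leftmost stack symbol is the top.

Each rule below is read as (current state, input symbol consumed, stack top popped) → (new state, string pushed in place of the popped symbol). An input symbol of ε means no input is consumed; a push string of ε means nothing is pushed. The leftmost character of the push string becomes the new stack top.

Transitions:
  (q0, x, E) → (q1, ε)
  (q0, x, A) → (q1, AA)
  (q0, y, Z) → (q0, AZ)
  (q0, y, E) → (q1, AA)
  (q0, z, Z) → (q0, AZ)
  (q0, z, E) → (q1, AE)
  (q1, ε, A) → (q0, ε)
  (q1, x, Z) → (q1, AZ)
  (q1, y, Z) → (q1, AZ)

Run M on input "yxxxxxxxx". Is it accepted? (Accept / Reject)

(q0, yxxxxxxxx, Z)
  read y, top Z: go to q0, push AZ → (q0, xxxxxxxx, AZ)
  read x, top A: go to q1, push AA → (q1, xxxxxxx, AAZ)
  ε-move, top A: go to q0, push ε → (q0, xxxxxxx, AZ)
  read x, top A: go to q1, push AA → (q1, xxxxxx, AAZ)
  ε-move, top A: go to q0, push ε → (q0, xxxxxx, AZ)
  read x, top A: go to q1, push AA → (q1, xxxxx, AAZ)
  ε-move, top A: go to q0, push ε → (q0, xxxxx, AZ)
  read x, top A: go to q1, push AA → (q1, xxxx, AAZ)
  ε-move, top A: go to q0, push ε → (q0, xxxx, AZ)
  read x, top A: go to q1, push AA → (q1, xxx, AAZ)
  ε-move, top A: go to q0, push ε → (q0, xxx, AZ)
  read x, top A: go to q1, push AA → (q1, xx, AAZ)
  ε-move, top A: go to q0, push ε → (q0, xx, AZ)
  read x, top A: go to q1, push AA → (q1, x, AAZ)
  ε-move, top A: go to q0, push ε → (q0, x, AZ)
  read x, top A: go to q1, push AA → (q1, ε, AAZ)
All input consumed; state q1 ∈ F.

Accept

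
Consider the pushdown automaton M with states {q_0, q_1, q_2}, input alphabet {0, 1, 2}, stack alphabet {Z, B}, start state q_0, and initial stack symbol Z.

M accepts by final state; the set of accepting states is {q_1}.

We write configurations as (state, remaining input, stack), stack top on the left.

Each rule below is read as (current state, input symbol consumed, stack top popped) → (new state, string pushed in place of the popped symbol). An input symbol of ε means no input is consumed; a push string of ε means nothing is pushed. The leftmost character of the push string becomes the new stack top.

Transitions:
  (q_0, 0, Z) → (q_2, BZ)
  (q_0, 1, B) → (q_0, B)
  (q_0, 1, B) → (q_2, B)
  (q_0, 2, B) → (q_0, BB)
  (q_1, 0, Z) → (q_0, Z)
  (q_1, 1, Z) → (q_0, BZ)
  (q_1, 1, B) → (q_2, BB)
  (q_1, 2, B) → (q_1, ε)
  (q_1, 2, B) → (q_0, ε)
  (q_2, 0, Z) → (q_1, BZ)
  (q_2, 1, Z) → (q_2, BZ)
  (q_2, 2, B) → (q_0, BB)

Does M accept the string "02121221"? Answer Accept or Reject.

No computation consumes all input and reaches a final state.

Reject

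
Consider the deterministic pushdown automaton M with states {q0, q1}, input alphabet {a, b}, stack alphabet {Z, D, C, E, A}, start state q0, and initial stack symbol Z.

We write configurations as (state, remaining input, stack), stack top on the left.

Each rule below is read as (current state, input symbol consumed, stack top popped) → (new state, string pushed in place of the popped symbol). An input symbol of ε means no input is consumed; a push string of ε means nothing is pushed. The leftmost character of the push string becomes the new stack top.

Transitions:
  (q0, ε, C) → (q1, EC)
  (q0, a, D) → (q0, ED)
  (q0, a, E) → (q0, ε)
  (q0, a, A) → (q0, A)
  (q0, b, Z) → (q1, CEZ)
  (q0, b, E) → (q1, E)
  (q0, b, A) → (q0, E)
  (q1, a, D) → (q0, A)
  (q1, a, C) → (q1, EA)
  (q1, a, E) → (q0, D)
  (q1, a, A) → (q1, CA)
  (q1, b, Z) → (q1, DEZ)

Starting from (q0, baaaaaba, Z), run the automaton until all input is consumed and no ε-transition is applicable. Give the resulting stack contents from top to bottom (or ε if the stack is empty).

DDAEZ

(q0, baaaaaba, Z) ⊢ (q1, aaaaaba, CEZ) ⊢ (q1, aaaaba, EAEZ) ⊢ (q0, aaaba, DAEZ) ⊢ (q0, aaba, EDAEZ) ⊢ (q0, aba, DAEZ) ⊢ (q0, ba, EDAEZ) ⊢ (q1, a, EDAEZ) ⊢ (q0, ε, DDAEZ)
All input consumed in state q0 with stack DDAEZ.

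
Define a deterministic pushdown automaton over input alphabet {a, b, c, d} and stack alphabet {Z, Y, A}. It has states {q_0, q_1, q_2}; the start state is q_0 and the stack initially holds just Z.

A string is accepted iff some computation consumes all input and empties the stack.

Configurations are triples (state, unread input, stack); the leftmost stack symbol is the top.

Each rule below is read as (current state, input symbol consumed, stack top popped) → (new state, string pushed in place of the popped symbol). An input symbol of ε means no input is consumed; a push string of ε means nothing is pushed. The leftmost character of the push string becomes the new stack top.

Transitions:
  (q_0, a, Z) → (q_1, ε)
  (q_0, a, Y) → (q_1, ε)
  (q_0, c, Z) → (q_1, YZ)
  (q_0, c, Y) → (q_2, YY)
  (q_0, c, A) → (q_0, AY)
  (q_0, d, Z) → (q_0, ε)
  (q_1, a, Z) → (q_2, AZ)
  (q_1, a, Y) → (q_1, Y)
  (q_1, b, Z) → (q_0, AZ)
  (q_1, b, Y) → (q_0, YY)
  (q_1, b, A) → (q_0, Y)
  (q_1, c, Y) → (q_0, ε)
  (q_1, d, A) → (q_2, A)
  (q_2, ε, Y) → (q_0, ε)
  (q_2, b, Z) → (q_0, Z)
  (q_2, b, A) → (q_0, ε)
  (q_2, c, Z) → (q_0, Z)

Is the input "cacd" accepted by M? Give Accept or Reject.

Accept

(q_0, cacd, Z)
  read c, top Z: go to q_1, push YZ → (q_1, acd, YZ)
  read a, top Y: go to q_1, push Y → (q_1, cd, YZ)
  read c, top Y: go to q_0, push ε → (q_0, d, Z)
  read d, top Z: go to q_0, push ε → (q_0, ε, ε)
All input consumed and the stack is empty.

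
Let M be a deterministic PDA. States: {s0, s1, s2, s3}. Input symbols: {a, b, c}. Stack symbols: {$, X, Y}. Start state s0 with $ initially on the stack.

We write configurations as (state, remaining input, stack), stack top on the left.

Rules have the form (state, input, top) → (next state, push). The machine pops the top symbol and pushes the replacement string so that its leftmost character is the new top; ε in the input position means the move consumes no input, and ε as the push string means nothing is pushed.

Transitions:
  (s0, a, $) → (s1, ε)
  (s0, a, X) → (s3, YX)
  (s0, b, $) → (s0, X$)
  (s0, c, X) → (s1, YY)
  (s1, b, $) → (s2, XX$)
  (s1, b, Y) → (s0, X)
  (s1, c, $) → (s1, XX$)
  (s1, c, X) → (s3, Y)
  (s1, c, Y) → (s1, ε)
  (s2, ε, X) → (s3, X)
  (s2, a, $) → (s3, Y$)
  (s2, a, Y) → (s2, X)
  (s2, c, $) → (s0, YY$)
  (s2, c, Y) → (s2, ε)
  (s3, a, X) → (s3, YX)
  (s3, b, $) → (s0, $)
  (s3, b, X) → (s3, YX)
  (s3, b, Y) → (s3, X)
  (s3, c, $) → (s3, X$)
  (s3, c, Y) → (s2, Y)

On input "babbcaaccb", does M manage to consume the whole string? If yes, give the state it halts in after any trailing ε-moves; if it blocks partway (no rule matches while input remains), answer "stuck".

(s0, babbcaaccb, $)
  read b, top $: go to s0, push X$ → (s0, abbcaaccb, X$)
  read a, top X: go to s3, push YX → (s3, bbcaaccb, YX$)
  read b, top Y: go to s3, push X → (s3, bcaaccb, XX$)
  read b, top X: go to s3, push YX → (s3, caaccb, YXX$)
  read c, top Y: go to s2, push Y → (s2, aaccb, YXX$)
  read a, top Y: go to s2, push X → (s2, accb, XXX$)
  ε-move, top X: go to s3, push X → (s3, accb, XXX$)
  read a, top X: go to s3, push YX → (s3, ccb, YXXX$)
  read c, top Y: go to s2, push Y → (s2, cb, YXXX$)
  read c, top Y: go to s2, push ε → (s2, b, XXX$)
  ε-move, top X: go to s3, push X → (s3, b, XXX$)
  read b, top X: go to s3, push YX → (s3, ε, YXXX$)
All input consumed; M is in state s3.

s3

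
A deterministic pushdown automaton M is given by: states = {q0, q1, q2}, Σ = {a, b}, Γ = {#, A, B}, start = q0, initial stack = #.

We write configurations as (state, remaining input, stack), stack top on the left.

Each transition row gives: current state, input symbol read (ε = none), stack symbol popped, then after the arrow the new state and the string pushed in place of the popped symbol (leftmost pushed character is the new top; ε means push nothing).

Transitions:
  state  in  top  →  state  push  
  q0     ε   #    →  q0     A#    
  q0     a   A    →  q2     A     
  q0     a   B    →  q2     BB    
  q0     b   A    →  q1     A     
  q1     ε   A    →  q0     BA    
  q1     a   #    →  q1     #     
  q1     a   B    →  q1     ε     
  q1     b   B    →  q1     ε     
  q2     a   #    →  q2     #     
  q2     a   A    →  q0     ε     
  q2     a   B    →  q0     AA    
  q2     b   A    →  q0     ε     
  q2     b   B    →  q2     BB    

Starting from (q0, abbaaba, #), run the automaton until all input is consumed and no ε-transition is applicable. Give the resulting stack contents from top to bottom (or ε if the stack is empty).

BBAABA#

(q0, abbaaba, #)
  ε-move, top #: go to q0, push A# → (q0, abbaaba, A#)
  read a, top A: go to q2, push A → (q2, bbaaba, A#)
  read b, top A: go to q0, push ε → (q0, baaba, #)
  ε-move, top #: go to q0, push A# → (q0, baaba, A#)
  read b, top A: go to q1, push A → (q1, aaba, A#)
  ε-move, top A: go to q0, push BA → (q0, aaba, BA#)
  read a, top B: go to q2, push BB → (q2, aba, BBA#)
  read a, top B: go to q0, push AA → (q0, ba, AABA#)
  read b, top A: go to q1, push A → (q1, a, AABA#)
  ε-move, top A: go to q0, push BA → (q0, a, BAABA#)
  read a, top B: go to q2, push BB → (q2, ε, BBAABA#)
All input consumed in state q2 with stack BBAABA#.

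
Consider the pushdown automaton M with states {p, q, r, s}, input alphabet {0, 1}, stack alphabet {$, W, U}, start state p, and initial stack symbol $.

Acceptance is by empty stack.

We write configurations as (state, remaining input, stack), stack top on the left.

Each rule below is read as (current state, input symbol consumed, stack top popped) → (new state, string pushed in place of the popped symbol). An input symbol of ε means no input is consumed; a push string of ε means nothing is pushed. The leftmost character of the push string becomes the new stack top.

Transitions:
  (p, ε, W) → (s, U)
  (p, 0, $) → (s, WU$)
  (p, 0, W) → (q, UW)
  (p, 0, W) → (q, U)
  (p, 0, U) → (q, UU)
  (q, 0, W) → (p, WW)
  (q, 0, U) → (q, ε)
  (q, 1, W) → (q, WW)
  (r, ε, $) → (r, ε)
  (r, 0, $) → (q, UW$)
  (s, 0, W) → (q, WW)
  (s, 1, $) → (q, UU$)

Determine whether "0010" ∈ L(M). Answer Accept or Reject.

No computation consumes all input and empties the stack.

Reject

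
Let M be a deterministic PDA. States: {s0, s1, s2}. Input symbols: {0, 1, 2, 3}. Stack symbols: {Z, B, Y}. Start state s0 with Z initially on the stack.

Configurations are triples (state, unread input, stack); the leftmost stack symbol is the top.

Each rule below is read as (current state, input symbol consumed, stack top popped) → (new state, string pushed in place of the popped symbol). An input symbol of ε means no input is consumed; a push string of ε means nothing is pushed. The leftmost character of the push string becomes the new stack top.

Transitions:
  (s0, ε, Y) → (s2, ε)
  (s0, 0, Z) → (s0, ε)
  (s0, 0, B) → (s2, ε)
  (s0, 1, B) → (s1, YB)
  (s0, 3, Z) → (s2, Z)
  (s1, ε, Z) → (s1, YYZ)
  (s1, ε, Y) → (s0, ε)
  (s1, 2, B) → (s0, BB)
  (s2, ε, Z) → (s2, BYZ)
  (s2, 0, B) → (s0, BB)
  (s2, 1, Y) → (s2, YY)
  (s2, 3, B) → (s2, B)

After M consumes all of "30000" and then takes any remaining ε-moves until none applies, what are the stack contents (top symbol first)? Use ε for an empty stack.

(s0, 30000, Z) ⊢ (s2, 0000, Z) ⊢ (s2, 0000, BYZ) ⊢ (s0, 000, BBYZ) ⊢ (s2, 00, BYZ) ⊢ (s0, 0, BBYZ) ⊢ (s2, ε, BYZ)
All input consumed in state s2 with stack BYZ.

BYZ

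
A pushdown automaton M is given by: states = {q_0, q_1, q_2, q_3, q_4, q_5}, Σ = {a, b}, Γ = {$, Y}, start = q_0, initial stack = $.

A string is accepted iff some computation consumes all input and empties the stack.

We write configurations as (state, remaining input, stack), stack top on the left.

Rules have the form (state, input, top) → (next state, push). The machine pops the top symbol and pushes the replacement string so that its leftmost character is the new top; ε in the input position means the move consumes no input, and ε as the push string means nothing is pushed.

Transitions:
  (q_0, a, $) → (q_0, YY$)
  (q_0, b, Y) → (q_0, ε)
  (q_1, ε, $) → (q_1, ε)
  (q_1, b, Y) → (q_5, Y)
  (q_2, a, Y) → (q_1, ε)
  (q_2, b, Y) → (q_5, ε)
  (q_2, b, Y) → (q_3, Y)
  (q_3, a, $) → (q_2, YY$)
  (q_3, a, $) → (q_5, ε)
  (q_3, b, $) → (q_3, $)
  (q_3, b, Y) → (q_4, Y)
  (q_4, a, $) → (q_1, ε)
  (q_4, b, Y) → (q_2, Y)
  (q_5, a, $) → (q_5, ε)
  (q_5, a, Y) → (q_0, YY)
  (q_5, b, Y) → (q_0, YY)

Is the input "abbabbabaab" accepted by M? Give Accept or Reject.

Reject

No computation consumes all input and empties the stack.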